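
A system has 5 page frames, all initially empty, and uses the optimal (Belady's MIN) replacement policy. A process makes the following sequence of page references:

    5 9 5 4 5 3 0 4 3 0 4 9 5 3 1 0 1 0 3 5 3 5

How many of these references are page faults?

6

5: fault, frames [5]
9: fault, frames [5, 9]
5: hit
4: fault, frames [5, 9, 4]
5: hit
3: fault, frames [5, 9, 4, 3]
0: fault, frames [5, 9, 4, 3, 0]
4: hit
3: hit
0: hit
4: hit
9: hit
5: hit
3: hit
1: fault, evict 4, frames [5, 9, 3, 0, 1]
0: hit
1: hit
0: hit
3: hit
5: hit
3: hit
5: hit
Page faults: 6.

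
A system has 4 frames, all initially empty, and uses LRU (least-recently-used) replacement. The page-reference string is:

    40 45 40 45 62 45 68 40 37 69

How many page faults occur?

40 → fault, frames {40}
45 → fault, frames {40,45}
40 → hit
45 → hit
62 → fault, frames {40,45,62}
45 → hit
68 → fault, frames {40,62,45,68}
40 → hit
37 → fault, evict 62, frames {45,68,40,37}
69 → fault, evict 45, frames {68,40,37,69}
Page faults: 6.

6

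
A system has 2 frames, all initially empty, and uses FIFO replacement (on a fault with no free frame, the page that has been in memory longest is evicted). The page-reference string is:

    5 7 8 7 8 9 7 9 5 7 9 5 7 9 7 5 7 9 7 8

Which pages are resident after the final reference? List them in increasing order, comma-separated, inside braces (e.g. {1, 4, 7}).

{7, 8}

5 -> miss, frames (5)
7 -> miss, frames (5 7)
8 -> miss, evict 5, frames (7 8)
7 -> hit
8 -> hit
9 -> miss, evict 7, frames (8 9)
7 -> miss, evict 8, frames (9 7)
9 -> hit
5 -> miss, evict 9, frames (7 5)
7 -> hit
9 -> miss, evict 7, frames (5 9)
5 -> hit
7 -> miss, evict 5, frames (9 7)
9 -> hit
7 -> hit
5 -> miss, evict 9, frames (7 5)
7 -> hit
9 -> miss, evict 7, frames (5 9)
7 -> miss, evict 5, frames (9 7)
8 -> miss, evict 9, frames (7 8)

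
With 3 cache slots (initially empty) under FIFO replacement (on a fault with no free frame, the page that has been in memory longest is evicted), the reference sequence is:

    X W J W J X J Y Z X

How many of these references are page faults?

6

X: fault, frames (X)
W: fault, frames (X W)
J: fault, frames (X W J)
W: hit
J: hit
X: hit
J: hit
Y: fault, evict X, frames (W J Y)
Z: fault, evict W, frames (J Y Z)
X: fault, evict J, frames (Y Z X)
Page faults: 6.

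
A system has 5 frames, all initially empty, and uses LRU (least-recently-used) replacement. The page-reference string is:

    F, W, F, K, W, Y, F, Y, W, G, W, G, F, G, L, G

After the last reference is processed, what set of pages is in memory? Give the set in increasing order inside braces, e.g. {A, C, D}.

F → miss, frames {F}
W → miss, frames {F,W}
F → hit
K → miss, frames {W,F,K}
W → hit
Y → miss, frames {F,K,W,Y}
F → hit
Y → hit
W → hit
G → miss, frames {K,F,Y,W,G}
W → hit
G → hit
F → hit
G → hit
L → miss, evict K, frames {Y,W,F,G,L}
G → hit

{F, G, L, W, Y}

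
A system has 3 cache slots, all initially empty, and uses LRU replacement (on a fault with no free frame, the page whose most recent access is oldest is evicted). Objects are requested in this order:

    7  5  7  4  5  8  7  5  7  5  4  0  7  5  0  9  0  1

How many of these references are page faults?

11

7: fault, frames {7}
5: fault, frames {7,5}
7: hit
4: fault, frames {5,7,4}
5: hit
8: fault, evict 7, frames {4,5,8}
7: fault, evict 4, frames {5,8,7}
5: hit
7: hit
5: hit
4: fault, evict 8, frames {7,5,4}
0: fault, evict 7, frames {5,4,0}
7: fault, evict 5, frames {4,0,7}
5: fault, evict 4, frames {0,7,5}
0: hit
9: fault, evict 7, frames {5,0,9}
0: hit
1: fault, evict 5, frames {9,0,1}
Page faults: 11.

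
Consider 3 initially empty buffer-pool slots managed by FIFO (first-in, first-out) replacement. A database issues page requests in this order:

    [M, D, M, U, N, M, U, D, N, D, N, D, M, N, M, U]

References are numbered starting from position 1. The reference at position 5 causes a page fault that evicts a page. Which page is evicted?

M

pos 1: M: fault, frames {M}
pos 2: D: fault, frames {M,D}
pos 3: M: hit
pos 4: U: fault, frames {M,D,U}
pos 5: N: fault, evict M, frames {D,U,N}
At position 5, page M is evicted.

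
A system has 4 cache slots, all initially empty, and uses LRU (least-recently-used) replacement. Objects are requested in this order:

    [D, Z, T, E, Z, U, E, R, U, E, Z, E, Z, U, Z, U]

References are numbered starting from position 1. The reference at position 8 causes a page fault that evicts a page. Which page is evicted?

pos 1: D → miss, frames (D)
pos 2: Z → miss, frames (D Z)
pos 3: T → miss, frames (D Z T)
pos 4: E → miss, frames (D Z T E)
pos 5: Z → hit
pos 6: U → miss, evict D, frames (T E Z U)
pos 7: E → hit
pos 8: R → miss, evict T, frames (Z U E R)
At position 8, page T is evicted.

T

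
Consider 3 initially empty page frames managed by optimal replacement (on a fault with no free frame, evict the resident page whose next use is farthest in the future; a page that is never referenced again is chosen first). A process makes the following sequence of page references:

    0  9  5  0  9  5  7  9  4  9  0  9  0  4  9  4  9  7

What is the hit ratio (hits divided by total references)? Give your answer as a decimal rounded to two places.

0 → fault, frames [0]
9 → fault, frames [0, 9]
5 → fault, frames [0, 9, 5]
0 → hit
9 → hit
5 → hit
7 → fault, evict 5, frames [0, 9, 7]
9 → hit
4 → fault, evict 7, frames [0, 9, 4]
9 → hit
0 → hit
9 → hit
0 → hit
4 → hit
9 → hit
4 → hit
9 → hit
7 → fault, evict 4, frames [0, 9, 7]
Hits: 12 of 18 references → 12/18 = 0.6667.

0.67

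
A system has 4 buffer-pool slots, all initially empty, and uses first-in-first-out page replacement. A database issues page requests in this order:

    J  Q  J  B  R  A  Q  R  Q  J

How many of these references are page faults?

J -> fault, frames {J}
Q -> fault, frames {J,Q}
J -> hit
B -> fault, frames {J,Q,B}
R -> fault, frames {J,Q,B,R}
A -> fault, evict J, frames {Q,B,R,A}
Q -> hit
R -> hit
Q -> hit
J -> fault, evict Q, frames {B,R,A,J}
Page faults: 6.

6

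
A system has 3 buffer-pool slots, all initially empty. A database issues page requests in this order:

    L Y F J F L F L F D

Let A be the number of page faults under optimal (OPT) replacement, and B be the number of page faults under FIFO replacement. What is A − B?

-1

Under OPT: F F F F . . . . . F → 5 faults.
Under FIFO: F F F F . F . . . F → 6 faults.
A − B = 5 − 6 = -1.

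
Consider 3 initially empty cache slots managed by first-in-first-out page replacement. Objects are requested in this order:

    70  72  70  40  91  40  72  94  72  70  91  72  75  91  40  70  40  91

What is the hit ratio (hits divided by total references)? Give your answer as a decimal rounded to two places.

70 → fault, frames {70}
72 → fault, frames {70,72}
70 → hit
40 → fault, frames {70,72,40}
91 → fault, evict 70, frames {72,40,91}
40 → hit
72 → hit
94 → fault, evict 72, frames {40,91,94}
72 → fault, evict 40, frames {91,94,72}
70 → fault, evict 91, frames {94,72,70}
91 → fault, evict 94, frames {72,70,91}
72 → hit
75 → fault, evict 72, frames {70,91,75}
91 → hit
40 → fault, evict 70, frames {91,75,40}
70 → fault, evict 91, frames {75,40,70}
40 → hit
91 → fault, evict 75, frames {40,70,91}
Hits: 6 of 18 references → 6/18 = 0.3333.

0.33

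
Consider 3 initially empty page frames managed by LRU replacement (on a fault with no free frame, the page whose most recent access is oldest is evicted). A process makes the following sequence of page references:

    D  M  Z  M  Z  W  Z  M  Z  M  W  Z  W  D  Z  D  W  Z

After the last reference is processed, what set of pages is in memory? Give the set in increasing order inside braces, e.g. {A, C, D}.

D -> miss, frames {D}
M -> miss, frames {D,M}
Z -> miss, frames {D,M,Z}
M -> hit
Z -> hit
W -> miss, evict D, frames {M,Z,W}
Z -> hit
M -> hit
Z -> hit
M -> hit
W -> hit
Z -> hit
W -> hit
D -> miss, evict M, frames {Z,W,D}
Z -> hit
D -> hit
W -> hit
Z -> hit

{D, W, Z}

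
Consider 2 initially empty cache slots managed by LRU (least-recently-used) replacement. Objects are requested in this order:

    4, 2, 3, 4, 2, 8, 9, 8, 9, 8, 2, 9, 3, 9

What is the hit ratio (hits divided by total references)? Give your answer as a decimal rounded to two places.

0.29

4 → miss, frames (4)
2 → miss, frames (4 2)
3 → miss, evict 4, frames (2 3)
4 → miss, evict 2, frames (3 4)
2 → miss, evict 3, frames (4 2)
8 → miss, evict 4, frames (2 8)
9 → miss, evict 2, frames (8 9)
8 → hit
9 → hit
8 → hit
2 → miss, evict 9, frames (8 2)
9 → miss, evict 8, frames (2 9)
3 → miss, evict 2, frames (9 3)
9 → hit
Hits: 4 of 14 references → 4/14 = 0.2857.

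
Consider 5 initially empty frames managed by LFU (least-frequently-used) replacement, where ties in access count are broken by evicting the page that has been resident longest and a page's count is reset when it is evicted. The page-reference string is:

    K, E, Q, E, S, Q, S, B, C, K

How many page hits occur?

K → fault, frames [K]
E → fault, frames [K, E]
Q → fault, frames [K, E, Q]
E → hit
S → fault, frames [K, E, Q, S]
Q → hit
S → hit
B → fault, frames [K, E, Q, S, B]
C → fault, evict K, frames [E, Q, S, B, C]
K → fault, evict B, frames [E, Q, S, C, K]
Hits: 3.

3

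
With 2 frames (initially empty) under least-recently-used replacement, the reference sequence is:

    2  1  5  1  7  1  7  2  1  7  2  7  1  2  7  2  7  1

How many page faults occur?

12

2: fault, frames {2}
1: fault, frames {2,1}
5: fault, evict 2, frames {1,5}
1: hit
7: fault, evict 5, frames {1,7}
1: hit
7: hit
2: fault, evict 1, frames {7,2}
1: fault, evict 7, frames {2,1}
7: fault, evict 2, frames {1,7}
2: fault, evict 1, frames {7,2}
7: hit
1: fault, evict 2, frames {7,1}
2: fault, evict 7, frames {1,2}
7: fault, evict 1, frames {2,7}
2: hit
7: hit
1: fault, evict 2, frames {7,1}
Page faults: 12.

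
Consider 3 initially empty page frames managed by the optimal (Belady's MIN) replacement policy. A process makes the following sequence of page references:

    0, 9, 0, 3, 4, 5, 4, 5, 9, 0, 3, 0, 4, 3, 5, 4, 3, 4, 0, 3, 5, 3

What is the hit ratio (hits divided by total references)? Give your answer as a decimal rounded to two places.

0 → fault, frames [0]
9 → fault, frames [0, 9]
0 → hit
3 → fault, frames [0, 9, 3]
4 → fault, evict 3, frames [0, 9, 4]
5 → fault, evict 0, frames [9, 4, 5]
4 → hit
5 → hit
9 → hit
0 → fault, evict 9, frames [4, 5, 0]
3 → fault, evict 5, frames [4, 0, 3]
0 → hit
4 → hit
3 → hit
5 → fault, evict 0, frames [4, 3, 5]
4 → hit
3 → hit
4 → hit
0 → fault, evict 4, frames [3, 5, 0]
3 → hit
5 → hit
3 → hit
Hits: 13 of 22 references → 13/22 = 0.5909.

0.59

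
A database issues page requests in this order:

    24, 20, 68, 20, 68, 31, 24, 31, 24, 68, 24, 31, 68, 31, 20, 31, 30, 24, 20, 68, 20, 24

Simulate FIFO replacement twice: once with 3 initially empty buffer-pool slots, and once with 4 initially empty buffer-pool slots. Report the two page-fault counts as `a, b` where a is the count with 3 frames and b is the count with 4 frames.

9, 8

3 frames: F F F . . F F . . . . . . . F . F . . F . F → 9 faults.
4 frames: F F F . . F . . . . . . . . . . F F F F . . → 8 faults.
8 < 9: adding a frame reduced faults, as is typical.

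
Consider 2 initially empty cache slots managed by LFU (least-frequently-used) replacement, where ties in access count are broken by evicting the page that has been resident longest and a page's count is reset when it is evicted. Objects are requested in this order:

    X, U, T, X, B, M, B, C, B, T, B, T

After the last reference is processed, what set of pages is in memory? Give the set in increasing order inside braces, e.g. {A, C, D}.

{B, T}

X: fault, frames {X}
U: fault, frames {X,U}
T: fault, evict X, frames {U,T}
X: fault, evict U, frames {T,X}
B: fault, evict T, frames {X,B}
M: fault, evict X, frames {B,M}
B: hit
C: fault, evict M, frames {B,C}
B: hit
T: fault, evict C, frames {B,T}
B: hit
T: hit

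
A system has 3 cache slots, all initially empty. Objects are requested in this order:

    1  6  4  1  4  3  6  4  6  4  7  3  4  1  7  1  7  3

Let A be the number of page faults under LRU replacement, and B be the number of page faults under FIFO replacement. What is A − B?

Under LRU: F F F . . F F . . . F F . F F . . F → 10 faults.
Under FIFO: F F F . . F . . . . F . . F . . . . → 6 faults.
A − B = 10 − 6 = 4.

4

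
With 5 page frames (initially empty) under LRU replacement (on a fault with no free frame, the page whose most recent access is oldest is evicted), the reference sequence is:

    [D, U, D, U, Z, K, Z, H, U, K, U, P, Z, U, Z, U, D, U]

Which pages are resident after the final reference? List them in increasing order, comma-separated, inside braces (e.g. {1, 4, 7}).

{D, K, P, U, Z}

D: miss, frames {D}
U: miss, frames {D,U}
D: hit
U: hit
Z: miss, frames {D,U,Z}
K: miss, frames {D,U,Z,K}
Z: hit
H: miss, frames {D,U,K,Z,H}
U: hit
K: hit
U: hit
P: miss, evict D, frames {Z,H,K,U,P}
Z: hit
U: hit
Z: hit
U: hit
D: miss, evict H, frames {K,P,Z,U,D}
U: hit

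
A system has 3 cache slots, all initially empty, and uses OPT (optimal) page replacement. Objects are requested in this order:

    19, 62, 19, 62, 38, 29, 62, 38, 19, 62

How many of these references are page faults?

19 -> fault, frames [19]
62 -> fault, frames [19, 62]
19 -> hit
62 -> hit
38 -> fault, frames [19, 62, 38]
29 -> fault, evict 19, frames [62, 38, 29]
62 -> hit
38 -> hit
19 -> fault, evict 29, frames [62, 38, 19]
62 -> hit
Page faults: 5.

5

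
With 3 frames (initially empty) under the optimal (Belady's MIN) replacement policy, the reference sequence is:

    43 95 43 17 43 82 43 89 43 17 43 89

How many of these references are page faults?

5

43 → fault, frames (43)
95 → fault, frames (43 95)
43 → hit
17 → fault, frames (43 95 17)
43 → hit
82 → fault, evict 95, frames (43 17 82)
43 → hit
89 → fault, evict 82, frames (43 17 89)
43 → hit
17 → hit
43 → hit
89 → hit
Page faults: 5.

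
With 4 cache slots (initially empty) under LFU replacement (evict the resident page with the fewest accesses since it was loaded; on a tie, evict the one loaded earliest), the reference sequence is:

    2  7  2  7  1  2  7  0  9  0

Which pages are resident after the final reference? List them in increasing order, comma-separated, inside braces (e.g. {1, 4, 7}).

2 -> fault, frames {2}
7 -> fault, frames {2,7}
2 -> hit
7 -> hit
1 -> fault, frames {2,7,1}
2 -> hit
7 -> hit
0 -> fault, frames {2,7,1,0}
9 -> fault, evict 1, frames {2,7,0,9}
0 -> hit

{0, 2, 7, 9}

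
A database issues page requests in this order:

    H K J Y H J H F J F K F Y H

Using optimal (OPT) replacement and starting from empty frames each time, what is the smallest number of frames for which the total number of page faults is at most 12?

f=1: 14 faults
f=2: 9 faults
f=3: 7 faults
f=4: 6 faults
f=5: 5 faults
Smallest f with faults ≤ 12 is 2.

2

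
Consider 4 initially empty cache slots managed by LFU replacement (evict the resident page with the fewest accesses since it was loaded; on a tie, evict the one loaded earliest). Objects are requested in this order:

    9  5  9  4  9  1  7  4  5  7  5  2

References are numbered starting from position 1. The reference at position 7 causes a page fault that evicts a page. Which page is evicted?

5

pos 1: 9 -> fault, frames {9}
pos 2: 5 -> fault, frames {9,5}
pos 3: 9 -> hit
pos 4: 4 -> fault, frames {9,5,4}
pos 5: 9 -> hit
pos 6: 1 -> fault, frames {9,5,4,1}
pos 7: 7 -> fault, evict 5, frames {9,4,1,7}
At position 7, page 5 is evicted.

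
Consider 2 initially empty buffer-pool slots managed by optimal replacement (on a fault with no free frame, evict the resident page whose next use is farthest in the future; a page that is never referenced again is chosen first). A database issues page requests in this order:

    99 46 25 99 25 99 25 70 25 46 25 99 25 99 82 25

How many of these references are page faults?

99 -> miss, frames [99]
46 -> miss, frames [99, 46]
25 -> miss, evict 46, frames [99, 25]
99 -> hit
25 -> hit
99 -> hit
25 -> hit
70 -> miss, evict 99, frames [25, 70]
25 -> hit
46 -> miss, evict 70, frames [25, 46]
25 -> hit
99 -> miss, evict 46, frames [25, 99]
25 -> hit
99 -> hit
82 -> miss, evict 99, frames [25, 82]
25 -> hit
Page faults: 7.

7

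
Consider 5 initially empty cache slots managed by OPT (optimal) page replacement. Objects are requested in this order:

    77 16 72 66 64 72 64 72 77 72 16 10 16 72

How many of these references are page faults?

6

77 → miss, frames (77)
16 → miss, frames (77 16)
72 → miss, frames (77 16 72)
66 → miss, frames (77 16 72 66)
64 → miss, frames (77 16 72 66 64)
72 → hit
64 → hit
72 → hit
77 → hit
72 → hit
16 → hit
10 → miss, evict 64, frames (77 16 72 66 10)
16 → hit
72 → hit
Page faults: 6.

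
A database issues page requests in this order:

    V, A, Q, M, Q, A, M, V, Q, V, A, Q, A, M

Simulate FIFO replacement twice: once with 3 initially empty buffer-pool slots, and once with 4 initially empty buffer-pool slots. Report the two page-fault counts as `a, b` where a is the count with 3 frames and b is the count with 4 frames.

3 frames: F F F F . . . F . . F F . F → 8 faults.
4 frames: F F F F . . . . . . . . . . → 4 faults.
4 < 8: adding a frame reduced faults, as is typical.

8, 4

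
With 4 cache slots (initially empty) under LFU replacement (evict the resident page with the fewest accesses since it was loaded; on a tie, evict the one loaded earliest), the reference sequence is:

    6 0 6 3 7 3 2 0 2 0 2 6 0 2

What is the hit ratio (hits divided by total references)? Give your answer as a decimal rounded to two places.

0.57

6 -> fault, frames {6}
0 -> fault, frames {6,0}
6 -> hit
3 -> fault, frames {6,0,3}
7 -> fault, frames {6,0,3,7}
3 -> hit
2 -> fault, evict 0, frames {6,3,7,2}
0 -> fault, evict 7, frames {6,3,2,0}
2 -> hit
0 -> hit
2 -> hit
6 -> hit
0 -> hit
2 -> hit
Hits: 8 of 14 references → 8/14 = 0.5714.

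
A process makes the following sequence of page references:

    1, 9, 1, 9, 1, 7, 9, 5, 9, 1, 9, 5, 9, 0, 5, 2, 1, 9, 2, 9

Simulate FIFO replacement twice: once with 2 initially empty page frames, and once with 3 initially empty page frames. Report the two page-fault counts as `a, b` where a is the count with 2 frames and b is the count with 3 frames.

14, 11

2 frames: F F . . . F . F F F . F F F F F F F F . → 14 faults.
3 frames: F F . . . F . F . F F . . F F F F F . . → 11 faults.
11 < 14: adding a frame reduced faults, as is typical.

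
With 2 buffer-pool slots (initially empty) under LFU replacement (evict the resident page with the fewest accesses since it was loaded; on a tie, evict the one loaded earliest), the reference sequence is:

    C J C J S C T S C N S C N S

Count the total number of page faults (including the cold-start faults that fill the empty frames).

12

C: miss, frames [C]
J: miss, frames [C, J]
C: hit
J: hit
S: miss, evict C, frames [J, S]
C: miss, evict S, frames [J, C]
T: miss, evict C, frames [J, T]
S: miss, evict T, frames [J, S]
C: miss, evict S, frames [J, C]
N: miss, evict C, frames [J, N]
S: miss, evict N, frames [J, S]
C: miss, evict S, frames [J, C]
N: miss, evict C, frames [J, N]
S: miss, evict N, frames [J, S]
Page faults: 12.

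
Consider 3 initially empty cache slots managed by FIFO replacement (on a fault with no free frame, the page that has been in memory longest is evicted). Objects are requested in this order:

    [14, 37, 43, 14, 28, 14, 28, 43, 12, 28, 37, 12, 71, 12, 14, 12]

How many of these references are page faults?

14: miss, frames (14)
37: miss, frames (14 37)
43: miss, frames (14 37 43)
14: hit
28: miss, evict 14, frames (37 43 28)
14: miss, evict 37, frames (43 28 14)
28: hit
43: hit
12: miss, evict 43, frames (28 14 12)
28: hit
37: miss, evict 28, frames (14 12 37)
12: hit
71: miss, evict 14, frames (12 37 71)
12: hit
14: miss, evict 12, frames (37 71 14)
12: miss, evict 37, frames (71 14 12)
Page faults: 10.

10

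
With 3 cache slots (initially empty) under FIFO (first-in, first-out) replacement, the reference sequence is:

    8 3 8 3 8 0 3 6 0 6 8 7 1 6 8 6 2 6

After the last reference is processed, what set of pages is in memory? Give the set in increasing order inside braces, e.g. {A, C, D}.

{2, 6, 8}

8 → miss, frames {8}
3 → miss, frames {8,3}
8 → hit
3 → hit
8 → hit
0 → miss, frames {8,3,0}
3 → hit
6 → miss, evict 8, frames {3,0,6}
0 → hit
6 → hit
8 → miss, evict 3, frames {0,6,8}
7 → miss, evict 0, frames {6,8,7}
1 → miss, evict 6, frames {8,7,1}
6 → miss, evict 8, frames {7,1,6}
8 → miss, evict 7, frames {1,6,8}
6 → hit
2 → miss, evict 1, frames {6,8,2}
6 → hit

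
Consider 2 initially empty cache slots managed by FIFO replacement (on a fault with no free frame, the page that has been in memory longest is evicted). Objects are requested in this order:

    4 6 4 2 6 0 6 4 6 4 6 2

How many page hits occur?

5

4: miss, frames [4]
6: miss, frames [4, 6]
4: hit
2: miss, evict 4, frames [6, 2]
6: hit
0: miss, evict 6, frames [2, 0]
6: miss, evict 2, frames [0, 6]
4: miss, evict 0, frames [6, 4]
6: hit
4: hit
6: hit
2: miss, evict 6, frames [4, 2]
Hits: 5.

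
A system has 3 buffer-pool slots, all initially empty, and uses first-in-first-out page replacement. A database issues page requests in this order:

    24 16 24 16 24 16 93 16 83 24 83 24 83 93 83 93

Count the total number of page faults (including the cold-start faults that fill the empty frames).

5

24: miss, frames (24)
16: miss, frames (24 16)
24: hit
16: hit
24: hit
16: hit
93: miss, frames (24 16 93)
16: hit
83: miss, evict 24, frames (16 93 83)
24: miss, evict 16, frames (93 83 24)
83: hit
24: hit
83: hit
93: hit
83: hit
93: hit
Page faults: 5.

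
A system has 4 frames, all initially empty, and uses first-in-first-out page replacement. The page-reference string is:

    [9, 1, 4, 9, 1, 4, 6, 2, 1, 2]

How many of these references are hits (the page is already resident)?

9 → miss, frames (9)
1 → miss, frames (9 1)
4 → miss, frames (9 1 4)
9 → hit
1 → hit
4 → hit
6 → miss, frames (9 1 4 6)
2 → miss, evict 9, frames (1 4 6 2)
1 → hit
2 → hit
Hits: 5.

5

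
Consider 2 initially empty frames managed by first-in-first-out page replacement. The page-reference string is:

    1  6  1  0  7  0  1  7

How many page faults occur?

1 → fault, frames (1)
6 → fault, frames (1 6)
1 → hit
0 → fault, evict 1, frames (6 0)
7 → fault, evict 6, frames (0 7)
0 → hit
1 → fault, evict 0, frames (7 1)
7 → hit
Page faults: 5.

5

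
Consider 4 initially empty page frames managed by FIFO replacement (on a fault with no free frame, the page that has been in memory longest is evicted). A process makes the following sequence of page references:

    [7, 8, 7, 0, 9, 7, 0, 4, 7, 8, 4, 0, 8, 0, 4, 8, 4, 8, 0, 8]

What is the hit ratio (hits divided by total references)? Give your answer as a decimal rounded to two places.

7 -> fault, frames {7}
8 -> fault, frames {7,8}
7 -> hit
0 -> fault, frames {7,8,0}
9 -> fault, frames {7,8,0,9}
7 -> hit
0 -> hit
4 -> fault, evict 7, frames {8,0,9,4}
7 -> fault, evict 8, frames {0,9,4,7}
8 -> fault, evict 0, frames {9,4,7,8}
4 -> hit
0 -> fault, evict 9, frames {4,7,8,0}
8 -> hit
0 -> hit
4 -> hit
8 -> hit
4 -> hit
8 -> hit
0 -> hit
8 -> hit
Hits: 12 of 20 references → 12/20 = 0.6000.

0.60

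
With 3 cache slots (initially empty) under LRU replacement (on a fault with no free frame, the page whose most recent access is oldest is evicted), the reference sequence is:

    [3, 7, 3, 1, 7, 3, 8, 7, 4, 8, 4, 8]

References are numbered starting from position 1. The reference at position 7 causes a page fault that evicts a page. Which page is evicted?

1

pos 1: 3: miss, frames (3)
pos 2: 7: miss, frames (3 7)
pos 3: 3: hit
pos 4: 1: miss, frames (7 3 1)
pos 5: 7: hit
pos 6: 3: hit
pos 7: 8: miss, evict 1, frames (7 3 8)
At position 7, page 1 is evicted.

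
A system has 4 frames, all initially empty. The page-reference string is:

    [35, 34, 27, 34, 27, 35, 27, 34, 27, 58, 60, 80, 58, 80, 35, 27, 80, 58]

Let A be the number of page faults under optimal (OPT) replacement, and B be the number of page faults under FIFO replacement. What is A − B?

Under OPT: F F F . . . . . . F F F . . . . . . → 6 faults.
Under FIFO: F F F . . . . . . F F F . . F F . F → 9 faults.
A − B = 6 − 9 = -3.

-3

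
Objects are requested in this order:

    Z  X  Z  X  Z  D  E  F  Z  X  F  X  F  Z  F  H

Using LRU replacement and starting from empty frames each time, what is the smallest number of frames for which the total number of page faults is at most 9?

f=1: 16 faults
f=2: 10 faults
f=3: 8 faults
f=4: 7 faults
f=5: 6 faults
f=6: 6 faults
Smallest f with faults ≤ 9 is 3.

3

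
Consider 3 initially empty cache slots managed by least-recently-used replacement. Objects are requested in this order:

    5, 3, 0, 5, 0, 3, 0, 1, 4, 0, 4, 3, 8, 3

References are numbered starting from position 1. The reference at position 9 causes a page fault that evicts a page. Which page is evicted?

3

pos 1: 5 → miss, frames {5}
pos 2: 3 → miss, frames {5,3}
pos 3: 0 → miss, frames {5,3,0}
pos 4: 5 → hit
pos 5: 0 → hit
pos 6: 3 → hit
pos 7: 0 → hit
pos 8: 1 → miss, evict 5, frames {3,0,1}
pos 9: 4 → miss, evict 3, frames {0,1,4}
At position 9, page 3 is evicted.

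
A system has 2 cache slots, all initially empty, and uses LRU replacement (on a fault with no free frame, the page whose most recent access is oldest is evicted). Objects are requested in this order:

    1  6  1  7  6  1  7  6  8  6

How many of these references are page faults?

8

1 -> fault, frames {1}
6 -> fault, frames {1,6}
1 -> hit
7 -> fault, evict 6, frames {1,7}
6 -> fault, evict 1, frames {7,6}
1 -> fault, evict 7, frames {6,1}
7 -> fault, evict 6, frames {1,7}
6 -> fault, evict 1, frames {7,6}
8 -> fault, evict 7, frames {6,8}
6 -> hit
Page faults: 8.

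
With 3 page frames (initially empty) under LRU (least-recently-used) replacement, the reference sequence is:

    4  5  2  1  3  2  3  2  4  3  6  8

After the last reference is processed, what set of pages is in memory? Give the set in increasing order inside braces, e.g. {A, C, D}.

4: fault, frames {4}
5: fault, frames {4,5}
2: fault, frames {4,5,2}
1: fault, evict 4, frames {5,2,1}
3: fault, evict 5, frames {2,1,3}
2: hit
3: hit
2: hit
4: fault, evict 1, frames {3,2,4}
3: hit
6: fault, evict 2, frames {4,3,6}
8: fault, evict 4, frames {3,6,8}

{3, 6, 8}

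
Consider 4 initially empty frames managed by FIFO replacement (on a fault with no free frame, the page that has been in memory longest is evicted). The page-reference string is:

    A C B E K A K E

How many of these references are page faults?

6

A → fault, frames [A]
C → fault, frames [A, C]
B → fault, frames [A, C, B]
E → fault, frames [A, C, B, E]
K → fault, evict A, frames [C, B, E, K]
A → fault, evict C, frames [B, E, K, A]
K → hit
E → hit
Page faults: 6.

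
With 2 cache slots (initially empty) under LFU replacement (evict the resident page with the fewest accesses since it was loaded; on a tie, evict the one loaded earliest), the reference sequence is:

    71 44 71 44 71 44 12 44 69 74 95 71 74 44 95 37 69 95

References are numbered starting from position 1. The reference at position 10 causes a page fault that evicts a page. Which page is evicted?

69

pos 1: 71 → fault, frames [71]
pos 2: 44 → fault, frames [71, 44]
pos 3: 71 → hit
pos 4: 44 → hit
pos 5: 71 → hit
pos 6: 44 → hit
pos 7: 12 → fault, evict 71, frames [44, 12]
pos 8: 44 → hit
pos 9: 69 → fault, evict 12, frames [44, 69]
pos 10: 74 → fault, evict 69, frames [44, 74]
At position 10, page 69 is evicted.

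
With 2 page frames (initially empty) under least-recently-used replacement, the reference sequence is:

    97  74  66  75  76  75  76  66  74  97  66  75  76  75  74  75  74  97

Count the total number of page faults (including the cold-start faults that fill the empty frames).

97 -> miss, frames {97}
74 -> miss, frames {97,74}
66 -> miss, evict 97, frames {74,66}
75 -> miss, evict 74, frames {66,75}
76 -> miss, evict 66, frames {75,76}
75 -> hit
76 -> hit
66 -> miss, evict 75, frames {76,66}
74 -> miss, evict 76, frames {66,74}
97 -> miss, evict 66, frames {74,97}
66 -> miss, evict 74, frames {97,66}
75 -> miss, evict 97, frames {66,75}
76 -> miss, evict 66, frames {75,76}
75 -> hit
74 -> miss, evict 76, frames {75,74}
75 -> hit
74 -> hit
97 -> miss, evict 75, frames {74,97}
Page faults: 13.

13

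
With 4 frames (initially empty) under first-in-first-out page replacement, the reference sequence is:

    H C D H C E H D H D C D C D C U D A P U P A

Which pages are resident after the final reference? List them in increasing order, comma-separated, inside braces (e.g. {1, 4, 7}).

H: fault, frames (H)
C: fault, frames (H C)
D: fault, frames (H C D)
H: hit
C: hit
E: fault, frames (H C D E)
H: hit
D: hit
H: hit
D: hit
C: hit
D: hit
C: hit
D: hit
C: hit
U: fault, evict H, frames (C D E U)
D: hit
A: fault, evict C, frames (D E U A)
P: fault, evict D, frames (E U A P)
U: hit
P: hit
A: hit

{A, E, P, U}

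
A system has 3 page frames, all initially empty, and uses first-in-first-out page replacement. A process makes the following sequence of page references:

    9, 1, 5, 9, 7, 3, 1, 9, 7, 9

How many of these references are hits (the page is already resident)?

2

9 → fault, frames [9]
1 → fault, frames [9, 1]
5 → fault, frames [9, 1, 5]
9 → hit
7 → fault, evict 9, frames [1, 5, 7]
3 → fault, evict 1, frames [5, 7, 3]
1 → fault, evict 5, frames [7, 3, 1]
9 → fault, evict 7, frames [3, 1, 9]
7 → fault, evict 3, frames [1, 9, 7]
9 → hit
Hits: 2.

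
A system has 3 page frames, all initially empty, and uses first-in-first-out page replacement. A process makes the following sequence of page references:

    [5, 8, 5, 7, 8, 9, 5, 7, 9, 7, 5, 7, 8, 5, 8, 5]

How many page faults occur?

6

5: fault, frames [5]
8: fault, frames [5, 8]
5: hit
7: fault, frames [5, 8, 7]
8: hit
9: fault, evict 5, frames [8, 7, 9]
5: fault, evict 8, frames [7, 9, 5]
7: hit
9: hit
7: hit
5: hit
7: hit
8: fault, evict 7, frames [9, 5, 8]
5: hit
8: hit
5: hit
Page faults: 6.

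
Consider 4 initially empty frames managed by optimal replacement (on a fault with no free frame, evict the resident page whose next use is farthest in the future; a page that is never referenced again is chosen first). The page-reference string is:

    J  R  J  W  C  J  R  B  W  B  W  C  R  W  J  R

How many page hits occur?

J: miss, frames (J)
R: miss, frames (J R)
J: hit
W: miss, frames (J R W)
C: miss, frames (J R W C)
J: hit
R: hit
B: miss, evict J, frames (R W C B)
W: hit
B: hit
W: hit
C: hit
R: hit
W: hit
J: miss, evict B, frames (R W C J)
R: hit
Hits: 10.

10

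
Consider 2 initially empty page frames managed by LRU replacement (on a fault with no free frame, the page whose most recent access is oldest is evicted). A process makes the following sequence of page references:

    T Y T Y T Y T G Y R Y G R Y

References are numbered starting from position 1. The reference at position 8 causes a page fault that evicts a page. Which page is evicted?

pos 1: T → miss, frames (T)
pos 2: Y → miss, frames (T Y)
pos 3: T → hit
pos 4: Y → hit
pos 5: T → hit
pos 6: Y → hit
pos 7: T → hit
pos 8: G → miss, evict Y, frames (T G)
At position 8, page Y is evicted.

Y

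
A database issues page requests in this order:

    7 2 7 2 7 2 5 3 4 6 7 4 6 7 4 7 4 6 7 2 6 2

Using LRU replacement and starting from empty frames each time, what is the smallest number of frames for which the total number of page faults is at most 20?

f=1: 22 faults
f=2: 15 faults
f=3: 8 faults
f=4: 8 faults
f=5: 8 faults
f=6: 6 faults
Smallest f with faults ≤ 20 is 2.

2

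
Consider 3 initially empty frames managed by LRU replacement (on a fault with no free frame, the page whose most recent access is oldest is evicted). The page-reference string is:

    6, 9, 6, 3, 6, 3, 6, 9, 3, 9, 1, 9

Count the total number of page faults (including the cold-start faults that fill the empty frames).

6: miss, frames [6]
9: miss, frames [6, 9]
6: hit
3: miss, frames [9, 6, 3]
6: hit
3: hit
6: hit
9: hit
3: hit
9: hit
1: miss, evict 6, frames [3, 9, 1]
9: hit
Page faults: 4.

4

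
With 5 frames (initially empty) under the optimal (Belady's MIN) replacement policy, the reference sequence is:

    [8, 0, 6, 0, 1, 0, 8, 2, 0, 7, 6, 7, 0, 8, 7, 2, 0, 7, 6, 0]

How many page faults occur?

8 -> fault, frames {8}
0 -> fault, frames {8,0}
6 -> fault, frames {8,0,6}
0 -> hit
1 -> fault, frames {8,0,6,1}
0 -> hit
8 -> hit
2 -> fault, frames {8,0,6,1,2}
0 -> hit
7 -> fault, evict 1, frames {8,0,6,2,7}
6 -> hit
7 -> hit
0 -> hit
8 -> hit
7 -> hit
2 -> hit
0 -> hit
7 -> hit
6 -> hit
0 -> hit
Page faults: 6.

6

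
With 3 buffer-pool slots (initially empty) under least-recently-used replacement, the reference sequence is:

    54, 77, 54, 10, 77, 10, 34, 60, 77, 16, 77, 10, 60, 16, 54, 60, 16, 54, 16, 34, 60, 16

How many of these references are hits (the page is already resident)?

9

54 -> fault, frames (54)
77 -> fault, frames (54 77)
54 -> hit
10 -> fault, frames (77 54 10)
77 -> hit
10 -> hit
34 -> fault, evict 54, frames (77 10 34)
60 -> fault, evict 77, frames (10 34 60)
77 -> fault, evict 10, frames (34 60 77)
16 -> fault, evict 34, frames (60 77 16)
77 -> hit
10 -> fault, evict 60, frames (16 77 10)
60 -> fault, evict 16, frames (77 10 60)
16 -> fault, evict 77, frames (10 60 16)
54 -> fault, evict 10, frames (60 16 54)
60 -> hit
16 -> hit
54 -> hit
16 -> hit
34 -> fault, evict 60, frames (54 16 34)
60 -> fault, evict 54, frames (16 34 60)
16 -> hit
Hits: 9.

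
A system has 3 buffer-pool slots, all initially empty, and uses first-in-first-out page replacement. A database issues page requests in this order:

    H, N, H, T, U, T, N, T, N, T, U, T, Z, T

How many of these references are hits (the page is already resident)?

H: fault, frames (H)
N: fault, frames (H N)
H: hit
T: fault, frames (H N T)
U: fault, evict H, frames (N T U)
T: hit
N: hit
T: hit
N: hit
T: hit
U: hit
T: hit
Z: fault, evict N, frames (T U Z)
T: hit
Hits: 9.

9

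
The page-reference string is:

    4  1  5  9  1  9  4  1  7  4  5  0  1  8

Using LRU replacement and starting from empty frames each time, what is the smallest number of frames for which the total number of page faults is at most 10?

3

f=1: 14 faults
f=2: 13 faults
f=3: 10 faults
f=4: 9 faults
f=5: 7 faults
f=6: 7 faults
f=7: 7 faults
Smallest f with faults ≤ 10 is 3.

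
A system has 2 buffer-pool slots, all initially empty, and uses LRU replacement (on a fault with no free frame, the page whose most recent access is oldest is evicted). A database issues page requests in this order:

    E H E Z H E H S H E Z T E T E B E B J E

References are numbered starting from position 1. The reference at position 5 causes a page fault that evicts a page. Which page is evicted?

pos 1: E -> miss, frames [E]
pos 2: H -> miss, frames [E, H]
pos 3: E -> hit
pos 4: Z -> miss, evict H, frames [E, Z]
pos 5: H -> miss, evict E, frames [Z, H]
At position 5, page E is evicted.

E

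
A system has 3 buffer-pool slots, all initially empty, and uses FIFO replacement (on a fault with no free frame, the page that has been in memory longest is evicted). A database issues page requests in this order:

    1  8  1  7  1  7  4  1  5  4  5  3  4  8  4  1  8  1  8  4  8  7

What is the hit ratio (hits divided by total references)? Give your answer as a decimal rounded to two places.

1: miss, frames {1}
8: miss, frames {1,8}
1: hit
7: miss, frames {1,8,7}
1: hit
7: hit
4: miss, evict 1, frames {8,7,4}
1: miss, evict 8, frames {7,4,1}
5: miss, evict 7, frames {4,1,5}
4: hit
5: hit
3: miss, evict 4, frames {1,5,3}
4: miss, evict 1, frames {5,3,4}
8: miss, evict 5, frames {3,4,8}
4: hit
1: miss, evict 3, frames {4,8,1}
8: hit
1: hit
8: hit
4: hit
8: hit
7: miss, evict 4, frames {8,1,7}
Hits: 11 of 22 references → 11/22 = 0.5000.

0.50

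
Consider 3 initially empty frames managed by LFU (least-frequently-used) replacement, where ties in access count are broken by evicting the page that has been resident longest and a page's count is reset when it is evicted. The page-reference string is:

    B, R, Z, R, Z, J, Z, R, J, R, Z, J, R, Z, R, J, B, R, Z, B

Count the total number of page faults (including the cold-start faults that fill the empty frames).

5

B → fault, frames [B]
R → fault, frames [B, R]
Z → fault, frames [B, R, Z]
R → hit
Z → hit
J → fault, evict B, frames [R, Z, J]
Z → hit
R → hit
J → hit
R → hit
Z → hit
J → hit
R → hit
Z → hit
R → hit
J → hit
B → fault, evict J, frames [R, Z, B]
R → hit
Z → hit
B → hit
Page faults: 5.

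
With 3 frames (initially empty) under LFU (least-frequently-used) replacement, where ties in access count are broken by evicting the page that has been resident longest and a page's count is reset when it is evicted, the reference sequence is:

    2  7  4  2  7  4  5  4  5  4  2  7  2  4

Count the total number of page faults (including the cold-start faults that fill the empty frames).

2 -> fault, frames [2]
7 -> fault, frames [2, 7]
4 -> fault, frames [2, 7, 4]
2 -> hit
7 -> hit
4 -> hit
5 -> fault, evict 2, frames [7, 4, 5]
4 -> hit
5 -> hit
4 -> hit
2 -> fault, evict 7, frames [4, 5, 2]
7 -> fault, evict 2, frames [4, 5, 7]
2 -> fault, evict 7, frames [4, 5, 2]
4 -> hit
Page faults: 7.

7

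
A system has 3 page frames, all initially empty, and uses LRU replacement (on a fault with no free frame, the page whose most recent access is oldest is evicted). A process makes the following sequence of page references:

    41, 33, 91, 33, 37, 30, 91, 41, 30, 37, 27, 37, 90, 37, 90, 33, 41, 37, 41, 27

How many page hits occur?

41 → miss, frames [41]
33 → miss, frames [41, 33]
91 → miss, frames [41, 33, 91]
33 → hit
37 → miss, evict 41, frames [91, 33, 37]
30 → miss, evict 91, frames [33, 37, 30]
91 → miss, evict 33, frames [37, 30, 91]
41 → miss, evict 37, frames [30, 91, 41]
30 → hit
37 → miss, evict 91, frames [41, 30, 37]
27 → miss, evict 41, frames [30, 37, 27]
37 → hit
90 → miss, evict 30, frames [27, 37, 90]
37 → hit
90 → hit
33 → miss, evict 27, frames [37, 90, 33]
41 → miss, evict 37, frames [90, 33, 41]
37 → miss, evict 90, frames [33, 41, 37]
41 → hit
27 → miss, evict 33, frames [37, 41, 27]
Hits: 6.

6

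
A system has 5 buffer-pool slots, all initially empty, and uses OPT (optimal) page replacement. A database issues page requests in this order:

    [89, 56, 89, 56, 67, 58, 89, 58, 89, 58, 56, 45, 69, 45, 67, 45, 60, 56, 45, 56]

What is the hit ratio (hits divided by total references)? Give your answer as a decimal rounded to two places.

89 → fault, frames {89}
56 → fault, frames {89,56}
89 → hit
56 → hit
67 → fault, frames {89,56,67}
58 → fault, frames {89,56,67,58}
89 → hit
58 → hit
89 → hit
58 → hit
56 → hit
45 → fault, frames {89,56,67,58,45}
69 → fault, evict 58, frames {89,56,67,45,69}
45 → hit
67 → hit
45 → hit
60 → fault, evict 69, frames {89,56,67,45,60}
56 → hit
45 → hit
56 → hit
Hits: 13 of 20 references → 13/20 = 0.6500.

0.65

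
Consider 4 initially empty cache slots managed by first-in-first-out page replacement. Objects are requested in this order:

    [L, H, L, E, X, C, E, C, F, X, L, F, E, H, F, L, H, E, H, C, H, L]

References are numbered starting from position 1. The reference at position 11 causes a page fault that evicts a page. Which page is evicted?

E

pos 1: L: miss, frames (L)
pos 2: H: miss, frames (L H)
pos 3: L: hit
pos 4: E: miss, frames (L H E)
pos 5: X: miss, frames (L H E X)
pos 6: C: miss, evict L, frames (H E X C)
pos 7: E: hit
pos 8: C: hit
pos 9: F: miss, evict H, frames (E X C F)
pos 10: X: hit
pos 11: L: miss, evict E, frames (X C F L)
At position 11, page E is evicted.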